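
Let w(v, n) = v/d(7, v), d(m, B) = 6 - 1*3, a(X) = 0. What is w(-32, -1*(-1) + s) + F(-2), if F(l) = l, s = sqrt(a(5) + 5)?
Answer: -38/3 ≈ -12.667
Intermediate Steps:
s = sqrt(5) (s = sqrt(0 + 5) = sqrt(5) ≈ 2.2361)
d(m, B) = 3 (d(m, B) = 6 - 3 = 3)
w(v, n) = v/3
w(-32, -1*(-1) + s) + F(-2) = (1/3)*(-32) - 2 = -32/3 - 2 = -38/3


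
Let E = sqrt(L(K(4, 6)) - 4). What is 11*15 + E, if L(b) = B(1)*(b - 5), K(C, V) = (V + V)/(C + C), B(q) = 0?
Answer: 165 + 2*I ≈ 165.0 + 2.0*I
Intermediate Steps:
K(C, V) = V/C (K(C, V) = (2*V)/((2*C)) = (2*V)*(1/(2*C)) = V/C)
L(b) = 0 (L(b) = 0*(b - 5) = 0*(-5 + b) = 0)
E = 2*I (E = sqrt(0 - 4) = sqrt(-4) = 2*I ≈ 2.0*I)
11*15 + E = 11*15 + 2*I = 165 + 2*I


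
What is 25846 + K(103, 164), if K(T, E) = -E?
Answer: 25682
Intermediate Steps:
25846 + K(103, 164) = 25846 - 1*164 = 25846 - 164 = 25682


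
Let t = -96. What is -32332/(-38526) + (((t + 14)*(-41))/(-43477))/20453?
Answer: 14375309557240/17129335365303 ≈ 0.83922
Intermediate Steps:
-32332/(-38526) + (((t + 14)*(-41))/(-43477))/20453 = -32332/(-38526) + (((-96 + 14)*(-41))/(-43477))/20453 = -32332*(-1/38526) + (-82*(-41)*(-1/43477))*(1/20453) = 16166/19263 + (3362*(-1/43477))*(1/20453) = 16166/19263 - 3362/43477*1/20453 = 16166/19263 - 3362/889235081 = 14375309557240/17129335365303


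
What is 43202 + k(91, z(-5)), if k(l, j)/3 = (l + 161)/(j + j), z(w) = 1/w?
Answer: 41312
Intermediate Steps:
k(l, j) = 3*(161 + l)/(2*j) (k(l, j) = 3*((l + 161)/(j + j)) = 3*((161 + l)/((2*j))) = 3*((161 + l)*(1/(2*j))) = 3*((161 + l)/(2*j)) = 3*(161 + l)/(2*j))
43202 + k(91, z(-5)) = 43202 + 3*(161 + 91)/(2*(1/(-5))) = 43202 + (3/2)*252/(-⅕) = 43202 + (3/2)*(-5)*252 = 43202 - 1890 = 41312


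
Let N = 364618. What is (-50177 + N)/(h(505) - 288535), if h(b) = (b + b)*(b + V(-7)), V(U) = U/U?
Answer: 314441/222525 ≈ 1.4131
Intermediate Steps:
V(U) = 1
h(b) = 2*b*(1 + b) (h(b) = (b + b)*(b + 1) = (2*b)*(1 + b) = 2*b*(1 + b))
(-50177 + N)/(h(505) - 288535) = (-50177 + 364618)/(2*505*(1 + 505) - 288535) = 314441/(2*505*506 - 288535) = 314441/(511060 - 288535) = 314441/222525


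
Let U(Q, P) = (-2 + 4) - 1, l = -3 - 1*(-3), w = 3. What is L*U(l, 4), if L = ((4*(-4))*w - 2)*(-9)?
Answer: 450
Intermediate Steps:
l = 0 (l = -3 + 3 = 0)
U(Q, P) = 1 (U(Q, P) = 2 - 1 = 1)
L = 450 (L = ((4*(-4))*3 - 2)*(-9) = (-16*3 - 2)*(-9) = (-48 - 2)*(-9) = -50*(-9) = 450)
L*U(l, 4) = 450*1 = 450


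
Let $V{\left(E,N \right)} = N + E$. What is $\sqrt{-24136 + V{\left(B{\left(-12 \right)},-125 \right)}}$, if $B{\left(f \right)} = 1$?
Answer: $2 i \sqrt{6065} \approx 155.76 i$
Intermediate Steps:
$V{\left(E,N \right)} = E + N$
$\sqrt{-24136 + V{\left(B{\left(-12 \right)},-125 \right)}} = \sqrt{-24136 + \left(1 - 125\right)} = \sqrt{-24136 - 124} = \sqrt{-24260} = 2 i \sqrt{6065}$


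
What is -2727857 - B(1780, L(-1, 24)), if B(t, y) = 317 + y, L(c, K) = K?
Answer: -2728198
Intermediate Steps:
-2727857 - B(1780, L(-1, 24)) = -2727857 - (317 + 24) = -2727857 - 1*341 = -2727857 - 341 = -2728198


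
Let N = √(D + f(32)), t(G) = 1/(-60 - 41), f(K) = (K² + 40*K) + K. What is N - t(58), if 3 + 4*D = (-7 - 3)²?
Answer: 1/101 + 3*√1049/2 ≈ 48.592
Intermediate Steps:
f(K) = K² + 41*K
D = 97/4 (D = -¾ + (-7 - 3)²/4 = -¾ + (¼)*(-10)² = -¾ + (¼)*100 = -¾ + 25 = 97/4 ≈ 24.250)
t(G) = -1/101 (t(G) = 1/(-101) = -1/101)
N = 3*√1049/2 (N = √(97/4 + 32*(41 + 32)) = √(97/4 + 32*73) = √(97/4 + 2336) = √(9441/4) = 3*√1049/2 ≈ 48.582)
N - t(58) = 3*√1049/2 - 1*(-1/101) = 3*√1049/2 + 1/101 = 1/101 + 3*√1049/2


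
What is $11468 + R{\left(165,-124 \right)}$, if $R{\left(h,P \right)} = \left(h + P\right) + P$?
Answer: $11385$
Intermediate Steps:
$R{\left(h,P \right)} = h + 2 P$ ($R{\left(h,P \right)} = \left(P + h\right) + P = h + 2 P$)
$11468 + R{\left(165,-124 \right)} = 11468 + \left(165 + 2 \left(-124\right)\right) = 11468 + \left(165 - 248\right) = 11468 - 83 = 11385$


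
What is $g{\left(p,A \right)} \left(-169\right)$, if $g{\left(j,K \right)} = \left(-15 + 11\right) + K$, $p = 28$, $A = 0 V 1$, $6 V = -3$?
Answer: $676$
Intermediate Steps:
$V = - \frac{1}{2}$ ($V = \frac{1}{6} \left(-3\right) = - \frac{1}{2} \approx -0.5$)
$A = 0$ ($A = 0 \left(- \frac{1}{2}\right) 1 = 0 \cdot 1 = 0$)
$g{\left(j,K \right)} = -4 + K$
$g{\left(p,A \right)} \left(-169\right) = \left(-4 + 0\right) \left(-169\right) = \left(-4\right) \left(-169\right) = 676$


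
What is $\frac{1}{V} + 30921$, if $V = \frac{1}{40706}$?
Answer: $71627$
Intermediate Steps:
$V = \frac{1}{40706} \approx 2.4566 \cdot 10^{-5}$
$\frac{1}{V} + 30921 = \frac{1}{\frac{1}{40706}} + 30921 = 40706 + 30921 = 71627$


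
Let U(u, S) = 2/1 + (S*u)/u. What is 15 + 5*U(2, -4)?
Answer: 5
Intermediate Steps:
U(u, S) = 2 + S (U(u, S) = 2*1 + S = 2 + S)
15 + 5*U(2, -4) = 15 + 5*(2 - 4) = 15 + 5*(-2) = 15 - 10 = 5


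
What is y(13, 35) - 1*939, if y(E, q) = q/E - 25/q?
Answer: -85269/91 ≈ -937.02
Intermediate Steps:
y(E, q) = -25/q + q/E
y(13, 35) - 1*939 = (-25/35 + 35/13) - 1*939 = (-25*1/35 + 35*(1/13)) - 939 = (-5/7 + 35/13) - 939 = 180/91 - 939 = -85269/91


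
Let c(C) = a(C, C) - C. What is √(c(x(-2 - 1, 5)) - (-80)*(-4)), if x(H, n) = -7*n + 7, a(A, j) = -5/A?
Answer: I*√57197/14 ≈ 17.083*I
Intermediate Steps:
x(H, n) = 7 - 7*n
c(C) = -C - 5/C (c(C) = -5/C - C = -C - 5/C)
√(c(x(-2 - 1, 5)) - (-80)*(-4)) = √((-(7 - 7*5) - 5/(7 - 7*5)) - (-80)*(-4)) = √((-(7 - 35) - 5/(7 - 35)) - 80*4) = √((-1*(-28) - 5/(-28)) - 320) = √((28 - 5*(-1/28)) - 320) = √((28 + 5/28) - 320) = √(789/28 - 320) = √(-8171/28) = I*√57197/14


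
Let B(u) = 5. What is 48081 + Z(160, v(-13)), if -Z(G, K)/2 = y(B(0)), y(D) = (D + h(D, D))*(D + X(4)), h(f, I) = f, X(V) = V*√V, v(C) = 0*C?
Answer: 47821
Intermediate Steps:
v(C) = 0
X(V) = V^(3/2)
y(D) = 2*D*(8 + D) (y(D) = (D + D)*(D + 4^(3/2)) = (2*D)*(D + 8) = (2*D)*(8 + D) = 2*D*(8 + D))
Z(G, K) = -260 (Z(G, K) = -4*5*(8 + 5) = -4*5*13 = -2*130 = -260)
48081 + Z(160, v(-13)) = 48081 - 260 = 47821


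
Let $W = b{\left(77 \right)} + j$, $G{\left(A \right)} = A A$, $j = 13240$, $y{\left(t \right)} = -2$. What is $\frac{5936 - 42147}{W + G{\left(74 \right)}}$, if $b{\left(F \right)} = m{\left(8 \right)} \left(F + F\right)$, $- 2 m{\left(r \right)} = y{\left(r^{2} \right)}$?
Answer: $- \frac{36211}{18870} \approx -1.919$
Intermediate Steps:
$m{\left(r \right)} = 1$ ($m{\left(r \right)} = \left(- \frac{1}{2}\right) \left(-2\right) = 1$)
$b{\left(F \right)} = 2 F$ ($b{\left(F \right)} = 1 \left(F + F\right) = 1 \cdot 2 F = 2 F$)
$G{\left(A \right)} = A^{2}$
$W = 13394$ ($W = 2 \cdot 77 + 13240 = 154 + 13240 = 13394$)
$\frac{5936 - 42147}{W + G{\left(74 \right)}} = \frac{5936 - 42147}{13394 + 74^{2}} = - \frac{36211}{13394 + 5476} = - \frac{36211}{18870}$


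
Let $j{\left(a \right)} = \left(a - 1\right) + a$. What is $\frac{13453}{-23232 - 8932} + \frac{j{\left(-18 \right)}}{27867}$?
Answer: $- \frac{34189529}{81483108} \approx -0.41959$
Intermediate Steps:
$j{\left(a \right)} = -1 + 2 a$ ($j{\left(a \right)} = \left(-1 + a\right) + a = -1 + 2 a$)
$\frac{13453}{-23232 - 8932} + \frac{j{\left(-18 \right)}}{27867} = \frac{13453}{-23232 - 8932} + \frac{-1 + 2 \left(-18\right)}{27867} = \frac{13453}{-32164} + \left(-1 - 36\right) \frac{1}{27867} = 13453 \left(- \frac{1}{32164}\right) - \frac{37}{27867} = - \frac{1223}{2924} - \frac{37}{27867} = - \frac{34189529}{81483108}$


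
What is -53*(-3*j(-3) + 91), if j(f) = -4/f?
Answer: -4611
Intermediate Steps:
-53*(-3*j(-3) + 91) = -53*(-(-12)/(-3) + 91) = -53*(-(-12)*(-1)/3 + 91) = -53*(-3*4/3 + 91) = -53*(-4 + 91) = -53*87 = -4611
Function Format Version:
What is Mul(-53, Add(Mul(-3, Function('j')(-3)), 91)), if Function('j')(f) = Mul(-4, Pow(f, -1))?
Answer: -4611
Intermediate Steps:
Mul(-53, Add(Mul(-3, Function('j')(-3)), 91)) = Mul(-53, Add(Mul(-3, Mul(-4, Pow(-3, -1))), 91)) = Mul(-53, Add(Mul(-3, Mul(-4, Rational(-1, 3))), 91)) = Mul(-53, Add(Mul(-3, Rational(4, 3)), 91)) = Mul(-53, Add(-4, 91)) = Mul(-53, 87) = -4611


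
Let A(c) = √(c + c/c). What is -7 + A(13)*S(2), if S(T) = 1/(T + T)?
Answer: -7 + √14/4 ≈ -6.0646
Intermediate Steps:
A(c) = √(1 + c) (A(c) = √(c + 1) = √(1 + c))
S(T) = 1/(2*T)
-7 + A(13)*S(2) = -7 + √(1 + 13)*((½)/2) = -7 + √14*((½)*(½)) = -7 + √14*(¼) = -7 + √14/4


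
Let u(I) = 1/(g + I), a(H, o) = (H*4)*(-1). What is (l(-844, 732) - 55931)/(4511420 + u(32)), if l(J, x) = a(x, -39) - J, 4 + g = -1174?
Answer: -66485190/5170087319 ≈ -0.012860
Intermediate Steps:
a(H, o) = -4*H (a(H, o) = (4*H)*(-1) = -4*H)
g = -1178 (g = -4 - 1174 = -1178)
l(J, x) = -J - 4*x (l(J, x) = -4*x - J = -J - 4*x)
u(I) = 1/(-1178 + I)
(l(-844, 732) - 55931)/(4511420 + u(32)) = ((-1*(-844) - 4*732) - 55931)/(4511420 + 1/(-1178 + 32)) = ((844 - 2928) - 55931)/(4511420 + 1/(-1146)) = (-2084 - 55931)/(4511420 - 1/1146) = -58015/5170087319/1146 = -58015*1146/5170087319 = -66485190/5170087319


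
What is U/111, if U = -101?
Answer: -101/111 ≈ -0.90991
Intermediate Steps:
U/111 = -101/111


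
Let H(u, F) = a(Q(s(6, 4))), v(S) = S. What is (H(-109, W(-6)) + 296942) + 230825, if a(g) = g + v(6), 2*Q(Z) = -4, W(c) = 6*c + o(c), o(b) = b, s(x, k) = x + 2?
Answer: 527771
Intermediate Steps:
s(x, k) = 2 + x
W(c) = 7*c (W(c) = 6*c + c = 7*c)
Q(Z) = -2 (Q(Z) = (1/2)*(-4) = -2)
a(g) = 6 + g (a(g) = g + 6 = 6 + g)
H(u, F) = 4 (H(u, F) = 6 - 2 = 4)
(H(-109, W(-6)) + 296942) + 230825 = (4 + 296942) + 230825 = 296946 + 230825 = 527771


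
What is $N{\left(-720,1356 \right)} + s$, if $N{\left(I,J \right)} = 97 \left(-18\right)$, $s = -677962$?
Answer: $-679708$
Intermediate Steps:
$N{\left(I,J \right)} = -1746$
$N{\left(-720,1356 \right)} + s = -1746 - 677962 = -679708$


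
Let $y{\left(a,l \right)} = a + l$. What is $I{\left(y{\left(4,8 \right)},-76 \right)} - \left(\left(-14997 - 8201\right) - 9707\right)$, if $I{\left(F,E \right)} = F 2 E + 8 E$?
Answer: $30473$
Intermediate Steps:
$I{\left(F,E \right)} = 8 E + 2 E F$ ($I{\left(F,E \right)} = 2 F E + 8 E = 2 E F + 8 E = 8 E + 2 E F$)
$I{\left(y{\left(4,8 \right)},-76 \right)} - \left(\left(-14997 - 8201\right) - 9707\right) = 2 \left(-76\right) \left(4 + \left(4 + 8\right)\right) - \left(\left(-14997 - 8201\right) - 9707\right) = 2 \left(-76\right) \left(4 + 12\right) - \left(-23198 - 9707\right) = 2 \left(-76\right) 16 - -32905 = -2432 + 32905 = 30473$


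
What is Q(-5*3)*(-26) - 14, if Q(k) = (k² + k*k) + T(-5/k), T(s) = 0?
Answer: -11714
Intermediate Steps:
Q(k) = 2*k² (Q(k) = (k² + k*k) + 0 = (k² + k²) + 0 = 2*k² + 0 = 2*k²)
Q(-5*3)*(-26) - 14 = (2*(-5*3)²)*(-26) - 14 = (2*(-15)²)*(-26) - 14 = (2*225)*(-26) - 14 = 450*(-26) - 14 = -11700 - 14 = -11714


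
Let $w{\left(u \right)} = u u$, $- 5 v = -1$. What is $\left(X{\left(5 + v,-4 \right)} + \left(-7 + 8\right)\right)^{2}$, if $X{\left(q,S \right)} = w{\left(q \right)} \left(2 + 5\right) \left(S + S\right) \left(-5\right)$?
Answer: $\frac{1433455321}{25} \approx 5.7338 \cdot 10^{7}$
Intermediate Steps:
$v = \frac{1}{5}$ ($v = \left(- \frac{1}{5}\right) \left(-1\right) = \frac{1}{5} \approx 0.2$)
$w{\left(u \right)} = u^{2}$
$X{\left(q,S \right)} = - 70 S q^{2}$ ($X{\left(q,S \right)} = q^{2} \left(2 + 5\right) \left(S + S\right) \left(-5\right) = q^{2} \cdot 7 \cdot 2 S \left(-5\right) = q^{2} \cdot 14 S \left(-5\right) = 14 S q^{2} \left(-5\right) = - 70 S q^{2}$)
$\left(X{\left(5 + v,-4 \right)} + \left(-7 + 8\right)\right)^{2} = \left(\left(-70\right) \left(-4\right) \left(5 + \frac{1}{5}\right)^{2} + \left(-7 + 8\right)\right)^{2} = \left(\left(-70\right) \left(-4\right) \left(\frac{26}{5}\right)^{2} + 1\right)^{2} = \left(\left(-70\right) \left(-4\right) \frac{676}{25} + 1\right)^{2} = \left(\frac{37856}{5} + 1\right)^{2} = \left(\frac{37861}{5}\right)^{2} = \frac{1433455321}{25}$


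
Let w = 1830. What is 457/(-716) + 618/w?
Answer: -65637/218380 ≈ -0.30056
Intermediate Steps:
457/(-716) + 618/w = 457/(-716) + 618/1830 = 457*(-1/716) + 618*(1/1830) = -457/716 + 103/305 = -65637/218380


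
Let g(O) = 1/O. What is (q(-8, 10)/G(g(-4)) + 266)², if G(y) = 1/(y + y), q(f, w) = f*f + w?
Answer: 52441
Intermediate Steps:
g(O) = 1/O
q(f, w) = w + f² (q(f, w) = f² + w = w + f²)
G(y) = 1/(2*y)
(q(-8, 10)/G(g(-4)) + 266)² = ((10 + (-8)²)/((1/(2*(1/(-4))))) + 266)² = ((10 + 64)/((1/(2*(-¼)))) + 266)² = (74/(((½)*(-4))) + 266)² = (74/(-2) + 266)² = (74*(-½) + 266)² = (-37 + 266)² = 229² = 52441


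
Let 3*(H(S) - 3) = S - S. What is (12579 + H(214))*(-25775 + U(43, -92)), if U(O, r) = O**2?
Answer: -301036932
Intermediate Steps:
H(S) = 3 (H(S) = 3 + (S - S)/3 = 3 + (1/3)*0 = 3 + 0 = 3)
(12579 + H(214))*(-25775 + U(43, -92)) = (12579 + 3)*(-25775 + 43**2) = 12582*(-25775 + 1849) = 12582*(-23926) = -301036932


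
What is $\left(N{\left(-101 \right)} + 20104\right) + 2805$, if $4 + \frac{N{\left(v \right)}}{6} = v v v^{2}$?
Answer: $624385291$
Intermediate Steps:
$N{\left(v \right)} = -24 + 6 v^{4}$ ($N{\left(v \right)} = -24 + 6 v v v^{2} = -24 + 6 v^{2} v^{2} = -24 + 6 v^{4}$)
$\left(N{\left(-101 \right)} + 20104\right) + 2805 = \left(\left(-24 + 6 \left(-101\right)^{4}\right) + 20104\right) + 2805 = \left(\left(-24 + 6 \cdot 104060401\right) + 20104\right) + 2805 = \left(\left(-24 + 624362406\right) + 20104\right) + 2805 = \left(624362382 + 20104\right) + 2805 = 624382486 + 2805 = 624385291$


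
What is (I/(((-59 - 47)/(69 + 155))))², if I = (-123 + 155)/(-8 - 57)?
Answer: 12845056/11868025 ≈ 1.0823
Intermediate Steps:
I = -32/65 (I = 32/(-65) = 32*(-1/65) = -32/65 ≈ -0.49231)
(I/(((-59 - 47)/(69 + 155))))² = (-32*(69 + 155)/(-59 - 47)/65)² = (-32/(65*((-106/224))))² = (-32/(65*((-106*1/224))))² = (-32/(65*(-53/112)))² = (-32/65*(-112/53))² = (3584/3445)² = 12845056/11868025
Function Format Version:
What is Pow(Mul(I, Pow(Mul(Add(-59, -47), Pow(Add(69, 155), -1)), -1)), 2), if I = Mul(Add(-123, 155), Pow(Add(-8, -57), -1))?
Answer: Rational(12845056, 11868025) ≈ 1.0823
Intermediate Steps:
I = Rational(-32, 65) (I = Mul(32, Pow(-65, -1)) = Mul(32, Rational(-1, 65)) = Rational(-32, 65) ≈ -0.49231)
Pow(Mul(I, Pow(Mul(Add(-59, -47), Pow(Add(69, 155), -1)), -1)), 2) = Pow(Mul(Rational(-32, 65), Pow(Mul(Add(-59, -47), Pow(Add(69, 155), -1)), -1)), 2) = Pow(Mul(Rational(-32, 65), Pow(Mul(-106, Pow(224, -1)), -1)), 2) = Pow(Mul(Rational(-32, 65), Pow(Mul(-106, Rational(1, 224)), -1)), 2) = Pow(Mul(Rational(-32, 65), Pow(Rational(-53, 112), -1)), 2) = Pow(Mul(Rational(-32, 65), Rational(-112, 53)), 2) = Pow(Rational(3584, 3445), 2) = Rational(12845056, 11868025)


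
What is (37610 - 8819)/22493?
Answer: 28791/22493 ≈ 1.2800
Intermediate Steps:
(37610 - 8819)/22493 = 28791*(1/22493) = 28791/22493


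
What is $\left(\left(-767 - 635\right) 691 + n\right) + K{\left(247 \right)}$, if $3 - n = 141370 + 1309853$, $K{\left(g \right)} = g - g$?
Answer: $-2420002$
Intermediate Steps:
$K{\left(g \right)} = 0$
$n = -1451220$ ($n = 3 - \left(141370 + 1309853\right) = 3 - 1451223 = -1451220$)
$\left(\left(-767 - 635\right) 691 + n\right) + K{\left(247 \right)} = \left(\left(-767 - 635\right) 691 - 1451220\right) + 0 = \left(\left(-1402\right) 691 - 1451220\right) + 0 = \left(-968782 - 1451220\right) + 0 = -2420002 + 0 = -2420002$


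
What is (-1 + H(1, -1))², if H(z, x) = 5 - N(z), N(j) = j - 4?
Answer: 49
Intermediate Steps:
N(j) = -4 + j
H(z, x) = 9 - z (H(z, x) = 5 - (-4 + z) = 5 + (4 - z) = 9 - z)
(-1 + H(1, -1))² = (-1 + (9 - 1*1))² = (-1 + (9 - 1))² = (-1 + 8)² = 7² = 49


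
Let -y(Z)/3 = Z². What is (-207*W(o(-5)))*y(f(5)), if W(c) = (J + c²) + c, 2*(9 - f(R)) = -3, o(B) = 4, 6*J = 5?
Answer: 11410875/8 ≈ 1.4264e+6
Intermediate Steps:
J = ⅚ (J = (⅙)*5 = ⅚ ≈ 0.83333)
f(R) = 21/2 (f(R) = 9 - ½*(-3) = 9 + 3/2 = 21/2)
y(Z) = -3*Z²
W(c) = ⅚ + c + c² (W(c) = (⅚ + c²) + c = ⅚ + c + c²)
(-207*W(o(-5)))*y(f(5)) = (-207*(⅚ + 4 + 4²))*(-3*(21/2)²) = (-207*(⅚ + 4 + 16))*(-3*441/4) = -207*125/6*(-1323/4) = -8625/2*(-1323/4) = 11410875/8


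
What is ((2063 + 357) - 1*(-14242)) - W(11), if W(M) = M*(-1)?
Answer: 16673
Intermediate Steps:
W(M) = -M
((2063 + 357) - 1*(-14242)) - W(11) = ((2063 + 357) - 1*(-14242)) - (-1)*11 = (2420 + 14242) - 1*(-11) = 16662 + 11 = 16673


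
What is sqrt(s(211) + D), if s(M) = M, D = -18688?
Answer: 3*I*sqrt(2053) ≈ 135.93*I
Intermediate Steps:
sqrt(s(211) + D) = sqrt(211 - 18688) = sqrt(-18477) = 3*I*sqrt(2053)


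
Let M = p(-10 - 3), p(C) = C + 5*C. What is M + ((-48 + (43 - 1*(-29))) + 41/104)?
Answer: -5575/104 ≈ -53.606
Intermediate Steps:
p(C) = 6*C
M = -78 (M = 6*(-10 - 3) = 6*(-13) = -78)
M + ((-48 + (43 - 1*(-29))) + 41/104) = -78 + ((-48 + (43 - 1*(-29))) + 41/104) = -78 + ((-48 + (43 + 29)) + 41*(1/104)) = -78 + ((-48 + 72) + 41/104) = -78 + (24 + 41/104) = -78 + 2537/104 = -5575/104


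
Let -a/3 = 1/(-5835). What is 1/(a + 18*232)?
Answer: 1945/8122321 ≈ 0.00023946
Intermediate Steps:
a = 1/1945 (a = -3/(-5835) = -3*(-1/5835) = 1/1945 ≈ 0.00051414)
1/(a + 18*232) = 1/(1/1945 + 18*232) = 1/(1/1945 + 4176) = 1/(8122321/1945) = 1945/8122321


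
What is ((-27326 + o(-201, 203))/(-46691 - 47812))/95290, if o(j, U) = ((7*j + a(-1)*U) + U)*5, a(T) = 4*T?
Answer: 18703/4502595435 ≈ 4.1538e-6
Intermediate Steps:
o(j, U) = -15*U + 35*j (o(j, U) = ((7*j + (4*(-1))*U) + U)*5 = ((7*j - 4*U) + U)*5 = ((-4*U + 7*j) + U)*5 = (-3*U + 7*j)*5 = -15*U + 35*j)
((-27326 + o(-201, 203))/(-46691 - 47812))/95290 = ((-27326 + (-15*203 + 35*(-201)))/(-46691 - 47812))/95290 = ((-27326 + (-3045 - 7035))/(-94503))*(1/95290) = ((-27326 - 10080)*(-1/94503))*(1/95290) = -37406*(-1/94503)*(1/95290) = (37406/94503)*(1/95290) = 18703/4502595435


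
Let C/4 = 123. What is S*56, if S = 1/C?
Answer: 14/123 ≈ 0.11382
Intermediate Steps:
C = 492 (C = 4*123 = 492)
S = 1/492 ≈ 0.0020325
S*56 = (1/492)*56 = 14/123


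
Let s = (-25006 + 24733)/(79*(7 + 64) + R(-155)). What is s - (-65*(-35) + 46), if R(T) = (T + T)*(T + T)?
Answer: -78688954/33903 ≈ -2321.0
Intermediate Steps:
R(T) = 4*T**2 (R(T) = (2*T)*(2*T) = 4*T**2)
s = -91/33903 (s = (-25006 + 24733)/(79*(7 + 64) + 4*(-155)**2) = -273/(79*71 + 4*24025) = -273/(5609 + 96100) = -273/101709 = -273*1/101709 = -91/33903 ≈ -0.0026841)
s - (-65*(-35) + 46) = -91/33903 - (-65*(-35) + 46) = -91/33903 - (2275 + 46) = -91/33903 - 1*2321 = -91/33903 - 2321 = -78688954/33903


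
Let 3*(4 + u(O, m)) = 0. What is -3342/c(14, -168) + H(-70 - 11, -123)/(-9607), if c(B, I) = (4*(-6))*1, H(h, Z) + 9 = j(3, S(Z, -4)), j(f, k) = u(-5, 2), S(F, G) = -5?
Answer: 411627/2956 ≈ 139.25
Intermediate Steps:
u(O, m) = -4 (u(O, m) = -4 + (1/3)*0 = -4 + 0 = -4)
j(f, k) = -4
H(h, Z) = -13 (H(h, Z) = -9 - 4 = -13)
c(B, I) = -24 (c(B, I) = -24*1 = -24)
-3342/c(14, -168) + H(-70 - 11, -123)/(-9607) = -3342/(-24) - 13/(-9607) = -3342*(-1/24) - 13*(-1/9607) = 557/4 + 1/739 = 411627/2956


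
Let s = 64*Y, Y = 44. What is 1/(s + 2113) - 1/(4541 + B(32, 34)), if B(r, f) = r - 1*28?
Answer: -128/7467435 ≈ -1.7141e-5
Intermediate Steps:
B(r, f) = -28 + r (B(r, f) = r - 28 = -28 + r)
s = 2816 (s = 64*44 = 2816)
1/(s + 2113) - 1/(4541 + B(32, 34)) = 1/(2816 + 2113) - 1/(4541 + (-28 + 32)) = 1/4929 - 1/(4541 + 4) = 1/4929 - 1/4545 = -128/7467435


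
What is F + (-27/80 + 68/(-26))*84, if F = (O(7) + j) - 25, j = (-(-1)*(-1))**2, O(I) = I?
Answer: -68911/260 ≈ -265.04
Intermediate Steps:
j = 1 (j = (-1*1)**2 = (-1)**2 = 1)
F = -17 (F = (7 + 1) - 25 = 8 - 25 = -17)
F + (-27/80 + 68/(-26))*84 = -17 + (-27/80 + 68/(-26))*84 = -17 + (-27*1/80 + 68*(-1/26))*84 = -17 + (-27/80 - 34/13)*84 = -17 - 3071/1040*84 = -17 - 64491/260 = -68911/260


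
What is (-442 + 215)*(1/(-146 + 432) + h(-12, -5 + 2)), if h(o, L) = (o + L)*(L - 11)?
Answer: -13633847/286 ≈ -47671.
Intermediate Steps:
h(o, L) = (-11 + L)*(L + o) (h(o, L) = (L + o)*(-11 + L) = (-11 + L)*(L + o))
(-442 + 215)*(1/(-146 + 432) + h(-12, -5 + 2)) = (-442 + 215)*(1/(-146 + 432) + ((-5 + 2)² - 11*(-5 + 2) - 11*(-12) + (-5 + 2)*(-12))) = -227*(1/286 + ((-3)² - 11*(-3) + 132 - 3*(-12))) = -227*(1/286 + (9 + 33 + 132 + 36)) = -227*(1/286 + 210) = -227*60061/286 = -13633847/286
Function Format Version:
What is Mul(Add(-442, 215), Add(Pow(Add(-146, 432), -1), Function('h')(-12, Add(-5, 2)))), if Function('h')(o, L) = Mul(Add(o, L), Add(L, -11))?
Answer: Rational(-13633847, 286) ≈ -47671.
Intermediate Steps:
Function('h')(o, L) = Mul(Add(-11, L), Add(L, o)) (Function('h')(o, L) = Mul(Add(L, o), Add(-11, L)) = Mul(Add(-11, L), Add(L, o)))
Mul(Add(-442, 215), Add(Pow(Add(-146, 432), -1), Function('h')(-12, Add(-5, 2)))) = Mul(Add(-442, 215), Add(Pow(Add(-146, 432), -1), Add(Pow(Add(-5, 2), 2), Mul(-11, Add(-5, 2)), Mul(-11, -12), Mul(Add(-5, 2), -12)))) = Mul(-227, Add(Pow(286, -1), Add(Pow(-3, 2), Mul(-11, -3), 132, Mul(-3, -12)))) = Mul(-227, Add(Rational(1, 286), Add(9, 33, 132, 36))) = Mul(-227, Add(Rational(1, 286), 210)) = Mul(-227, Rational(60061, 286)) = Rational(-13633847, 286)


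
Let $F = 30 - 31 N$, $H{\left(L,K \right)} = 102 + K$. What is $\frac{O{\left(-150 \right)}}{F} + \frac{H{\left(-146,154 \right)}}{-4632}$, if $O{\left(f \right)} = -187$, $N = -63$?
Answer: $- \frac{19081}{127573} \approx -0.14957$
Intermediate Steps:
$F = 1983$ ($F = 30 - -1953 = 30 + 1953 = 1983$)
$\frac{O{\left(-150 \right)}}{F} + \frac{H{\left(-146,154 \right)}}{-4632} = - \frac{187}{1983} + \frac{102 + 154}{-4632} = \left(-187\right) \frac{1}{1983} + 256 \left(- \frac{1}{4632}\right) = - \frac{187}{1983} - \frac{32}{579} = - \frac{19081}{127573}$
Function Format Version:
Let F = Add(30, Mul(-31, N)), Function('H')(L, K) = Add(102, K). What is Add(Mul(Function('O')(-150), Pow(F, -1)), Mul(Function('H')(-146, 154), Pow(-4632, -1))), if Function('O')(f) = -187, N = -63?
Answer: Rational(-19081, 127573) ≈ -0.14957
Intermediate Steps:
F = 1983 (F = Add(30, Mul(-31, -63)) = Add(30, 1953) = 1983)
Add(Mul(Function('O')(-150), Pow(F, -1)), Mul(Function('H')(-146, 154), Pow(-4632, -1))) = Add(Mul(-187, Pow(1983, -1)), Mul(Add(102, 154), Pow(-4632, -1))) = Add(Mul(-187, Rational(1, 1983)), Mul(256, Rational(-1, 4632))) = Add(Rational(-187, 1983), Rational(-32, 579)) = Rational(-19081, 127573)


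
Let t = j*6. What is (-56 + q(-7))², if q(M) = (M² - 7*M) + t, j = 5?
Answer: 5184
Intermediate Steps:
t = 30 (t = 5*6 = 30)
q(M) = 30 + M² - 7*M (q(M) = (M² - 7*M) + 30 = 30 + M² - 7*M)
(-56 + q(-7))² = (-56 + (30 + (-7)² - 7*(-7)))² = (-56 + (30 + 49 + 49))² = (-56 + 128)² = 72² = 5184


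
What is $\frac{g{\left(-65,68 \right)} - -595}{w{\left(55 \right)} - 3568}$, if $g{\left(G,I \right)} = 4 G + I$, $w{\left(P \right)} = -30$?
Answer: $- \frac{403}{3598} \approx -0.11201$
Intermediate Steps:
$g{\left(G,I \right)} = I + 4 G$
$\frac{g{\left(-65,68 \right)} - -595}{w{\left(55 \right)} - 3568} = \frac{\left(68 + 4 \left(-65\right)\right) - -595}{-30 - 3568} = \frac{\left(68 - 260\right) + 595}{-3598} = \left(-192 + 595\right) \left(- \frac{1}{3598}\right) = 403 \left(- \frac{1}{3598}\right) = - \frac{403}{3598}$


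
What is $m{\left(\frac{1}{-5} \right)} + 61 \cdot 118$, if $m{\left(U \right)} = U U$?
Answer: $\frac{179951}{25} \approx 7198.0$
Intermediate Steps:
$m{\left(U \right)} = U^{2}$
$m{\left(\frac{1}{-5} \right)} + 61 \cdot 118 = \left(\frac{1}{-5}\right)^{2} + 61 \cdot 118 = \left(- \frac{1}{5}\right)^{2} + 7198 = \frac{1}{25} + 7198 = \frac{179951}{25}$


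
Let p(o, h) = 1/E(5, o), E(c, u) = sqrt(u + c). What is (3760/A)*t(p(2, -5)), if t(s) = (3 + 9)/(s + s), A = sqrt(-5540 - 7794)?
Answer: -11280*I*sqrt(93338)/6667 ≈ -516.9*I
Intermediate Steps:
A = I*sqrt(13334) (A = sqrt(-13334) = I*sqrt(13334) ≈ 115.47*I)
E(c, u) = sqrt(c + u)
p(o, h) = 1/sqrt(5 + o) (p(o, h) = 1/(sqrt(5 + o)) = 1/sqrt(5 + o))
t(s) = 6/s (t(s) = 12/((2*s)) = 12*(1/(2*s)) = 6/s)
(3760/A)*t(p(2, -5)) = (3760/((I*sqrt(13334))))*(6/(1/sqrt(5 + 2))) = (3760*(-I*sqrt(13334)/13334))*(6/(1/sqrt(7))) = (-1880*I*sqrt(13334)/6667)*(6/((sqrt(7)/7))) = (-1880*I*sqrt(13334)/6667)*(6*sqrt(7)) = -11280*I*sqrt(93338)/6667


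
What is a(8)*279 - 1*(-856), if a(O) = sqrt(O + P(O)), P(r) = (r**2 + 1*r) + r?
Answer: 856 + 558*sqrt(22) ≈ 3473.3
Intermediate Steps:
P(r) = r**2 + 2*r (P(r) = (r**2 + r) + r = (r + r**2) + r = r**2 + 2*r)
a(O) = sqrt(O + O*(2 + O))
a(8)*279 - 1*(-856) = sqrt(8*(3 + 8))*279 - 1*(-856) = sqrt(8*11)*279 + 856 = sqrt(88)*279 + 856 = (2*sqrt(22))*279 + 856 = 558*sqrt(22) + 856 = 856 + 558*sqrt(22)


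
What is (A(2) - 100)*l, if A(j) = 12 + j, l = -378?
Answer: 32508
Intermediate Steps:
(A(2) - 100)*l = ((12 + 2) - 100)*(-378) = (14 - 100)*(-378) = -86*(-378) = 32508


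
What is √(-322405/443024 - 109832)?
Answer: I*√1347306158253997/110756 ≈ 331.41*I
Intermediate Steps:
√(-322405/443024 - 109832) = √(-48658534373/443024) = I*√1347306158253997/110756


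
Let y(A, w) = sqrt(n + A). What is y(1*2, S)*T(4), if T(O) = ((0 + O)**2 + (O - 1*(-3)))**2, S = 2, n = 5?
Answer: 529*sqrt(7) ≈ 1399.6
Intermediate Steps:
T(O) = (3 + O + O**2)**2 (T(O) = (O**2 + (O + 3))**2 = (O**2 + (3 + O))**2 = (3 + O + O**2)**2)
y(A, w) = sqrt(5 + A)
y(1*2, S)*T(4) = sqrt(5 + 1*2)*(3 + 4 + 4**2)**2 = sqrt(5 + 2)*(3 + 4 + 16)**2 = sqrt(7)*23**2 = sqrt(7)*529 = 529*sqrt(7)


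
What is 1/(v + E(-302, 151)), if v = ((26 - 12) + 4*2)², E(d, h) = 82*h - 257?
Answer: 1/12609 ≈ 7.9308e-5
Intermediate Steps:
E(d, h) = -257 + 82*h
v = 484 (v = (14 + 8)² = 22² = 484)
1/(v + E(-302, 151)) = 1/(484 + (-257 + 82*151)) = 1/(484 + (-257 + 12382)) = 1/(484 + 12125) = 1/12609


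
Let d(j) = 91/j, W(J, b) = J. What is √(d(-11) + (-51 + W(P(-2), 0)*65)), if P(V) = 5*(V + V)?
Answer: 2*I*√41118/11 ≈ 36.868*I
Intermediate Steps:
P(V) = 10*V (P(V) = 5*(2*V) = 10*V)
√(d(-11) + (-51 + W(P(-2), 0)*65)) = √(91/(-11) + (-51 + (10*(-2))*65)) = √(91*(-1/11) + (-51 - 20*65)) = √(-91/11 + (-51 - 1300)) = √(-91/11 - 1351) = √(-14952/11) = 2*I*√41118/11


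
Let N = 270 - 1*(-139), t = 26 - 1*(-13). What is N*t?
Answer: 15951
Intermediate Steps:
t = 39 (t = 26 + 13 = 39)
N = 409 (N = 270 + 139 = 409)
N*t = 409*39 = 15951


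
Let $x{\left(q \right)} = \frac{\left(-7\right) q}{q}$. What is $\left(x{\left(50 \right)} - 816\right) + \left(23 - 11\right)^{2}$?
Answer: $-679$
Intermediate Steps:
$x{\left(q \right)} = -7$
$\left(x{\left(50 \right)} - 816\right) + \left(23 - 11\right)^{2} = \left(-7 - 816\right) + \left(23 - 11\right)^{2} = -823 + 12^{2} = -823 + 144 = -679$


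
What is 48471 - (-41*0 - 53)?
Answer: 48524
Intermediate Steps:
48471 - (-41*0 - 53) = 48471 - (0 - 53) = 48471 - 1*(-53) = 48471 + 53 = 48524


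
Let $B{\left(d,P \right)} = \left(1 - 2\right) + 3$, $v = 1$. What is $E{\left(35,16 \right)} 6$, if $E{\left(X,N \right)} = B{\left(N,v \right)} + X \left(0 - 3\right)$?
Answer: $-618$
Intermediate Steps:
$B{\left(d,P \right)} = 2$ ($B{\left(d,P \right)} = -1 + 3 = 2$)
$E{\left(X,N \right)} = 2 - 3 X$ ($E{\left(X,N \right)} = 2 + X \left(0 - 3\right) = 2 + X \left(-3\right) = 2 - 3 X$)
$E{\left(35,16 \right)} 6 = \left(2 - 105\right) 6 = \left(-103\right) 6 = -618$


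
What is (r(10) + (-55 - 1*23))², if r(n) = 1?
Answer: 5929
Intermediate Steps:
(r(10) + (-55 - 1*23))² = (1 + (-55 - 1*23))² = (1 + (-55 - 23))² = (1 - 78)² = (-77)² = 5929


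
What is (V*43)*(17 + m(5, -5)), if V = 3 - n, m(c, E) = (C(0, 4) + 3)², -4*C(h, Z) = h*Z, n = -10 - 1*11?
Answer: 26832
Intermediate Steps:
n = -21 (n = -10 - 11 = -21)
C(h, Z) = -Z*h/4 (C(h, Z) = -h*Z/4 = -Z*h/4)
m(c, E) = 9 (m(c, E) = (-¼*4*0 + 3)² = (0 + 3)² = 3² = 9)
V = 24 (V = 3 - 1*(-21) = 3 + 21 = 24)
(V*43)*(17 + m(5, -5)) = (24*43)*(17 + 9) = 1032*26 = 26832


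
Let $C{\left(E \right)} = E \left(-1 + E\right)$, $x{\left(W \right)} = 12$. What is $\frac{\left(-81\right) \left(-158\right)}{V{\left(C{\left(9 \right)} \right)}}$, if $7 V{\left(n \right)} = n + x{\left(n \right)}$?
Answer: $\frac{2133}{2} \approx 1066.5$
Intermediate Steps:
$V{\left(n \right)} = \frac{12}{7} + \frac{n}{7}$ ($V{\left(n \right)} = \frac{n + 12}{7} = \frac{12 + n}{7} = \frac{12}{7} + \frac{n}{7}$)
$\frac{\left(-81\right) \left(-158\right)}{V{\left(C{\left(9 \right)} \right)}} = \frac{\left(-81\right) \left(-158\right)}{\frac{12}{7} + \frac{9 \left(-1 + 9\right)}{7}} = \frac{12798}{\frac{12}{7} + \frac{9 \cdot 8}{7}} = \frac{12798}{\frac{12}{7} + \frac{1}{7} \cdot 72} = \frac{12798}{\frac{12}{7} + \frac{72}{7}} = \frac{12798}{12} = 12798 \cdot \frac{1}{12} = \frac{2133}{2}$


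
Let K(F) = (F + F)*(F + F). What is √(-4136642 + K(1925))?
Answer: √10685858 ≈ 3268.9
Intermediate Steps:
K(F) = 4*F² (K(F) = (2*F)*(2*F) = 4*F²)
√(-4136642 + K(1925)) = √(-4136642 + 4*1925²) = √(-4136642 + 4*3705625) = √(-4136642 + 14822500) = √10685858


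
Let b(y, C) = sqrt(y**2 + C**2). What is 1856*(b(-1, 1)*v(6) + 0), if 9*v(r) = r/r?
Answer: 1856*sqrt(2)/9 ≈ 291.64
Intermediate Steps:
v(r) = 1/9 (v(r) = (r/r)/9 = (1/9)*1 = 1/9)
b(y, C) = sqrt(C**2 + y**2)
1856*(b(-1, 1)*v(6) + 0) = 1856*(sqrt(1**2 + (-1)**2)*(1/9) + 0) = 1856*(sqrt(1 + 1)*(1/9) + 0) = 1856*(sqrt(2)*(1/9) + 0) = 1856*(sqrt(2)/9 + 0) = 1856*(sqrt(2)/9) = 1856*sqrt(2)/9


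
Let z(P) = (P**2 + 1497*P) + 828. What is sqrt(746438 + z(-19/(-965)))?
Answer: 3*sqrt(77322247634)/965 ≈ 864.46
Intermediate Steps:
z(P) = 828 + P**2 + 1497*P
sqrt(746438 + z(-19/(-965))) = sqrt(746438 + (828 + (-19/(-965))**2 + 1497*(-19/(-965)))) = sqrt(746438 + (828 + (-19*(-1/965))**2 + 1497*(-19*(-1/965)))) = sqrt(746438 + (828 + (19/965)**2 + 1497*(19/965))) = sqrt(746438 + (828 + 361/931225 + 28443/965)) = sqrt(746438 + 798502156/931225) = sqrt(695900228706/931225) = 3*sqrt(77322247634)/965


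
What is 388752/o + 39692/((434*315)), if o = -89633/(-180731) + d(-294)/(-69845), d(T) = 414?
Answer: 3768955845191231714/4750744887945 ≈ 7.9334e+5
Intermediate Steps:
o = 6185594251/12623156695 (o = -89633/(-180731) + 414/(-69845) = -89633*(-1/180731) + 414*(-1/69845) = 89633/180731 - 414/69845 = 6185594251/12623156695 ≈ 0.49002)
388752/o + 39692/((434*315)) = 388752/(6185594251/12623156695) + 39692/((434*315)) = 388752*(12623156695/6185594251) + 39692/136710 = 55137948443760/69501059 + 39692*(1/136710) = 55137948443760/69501059 + 19846/68355 = 3768955845191231714/4750744887945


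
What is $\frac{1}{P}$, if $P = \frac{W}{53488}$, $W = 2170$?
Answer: $\frac{26744}{1085} \approx 24.649$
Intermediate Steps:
$P = \frac{1085}{26744}$ ($P = \frac{2170}{53488} = 2170 \cdot \frac{1}{53488} = \frac{1085}{26744} \approx 0.04057$)
$\frac{1}{P} = \frac{1}{\frac{1085}{26744}} = \frac{26744}{1085}$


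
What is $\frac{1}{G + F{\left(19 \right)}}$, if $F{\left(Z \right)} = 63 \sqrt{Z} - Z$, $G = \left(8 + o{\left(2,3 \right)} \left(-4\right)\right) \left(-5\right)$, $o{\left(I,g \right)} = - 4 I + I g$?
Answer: $\frac{11}{7290} + \frac{7 \sqrt{19}}{7290} \approx 0.0056944$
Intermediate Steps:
$G = -80$ ($G = \left(8 + 2 \left(-4 + 3\right) \left(-4\right)\right) \left(-5\right) = \left(8 + 2 \left(-1\right) \left(-4\right)\right) \left(-5\right) = \left(8 - -8\right) \left(-5\right) = \left(8 + 8\right) \left(-5\right) = 16 \left(-5\right) = -80$)
$F{\left(Z \right)} = - Z + 63 \sqrt{Z}$
$\frac{1}{G + F{\left(19 \right)}} = \frac{1}{-80 + \left(\left(-1\right) 19 + 63 \sqrt{19}\right)} = \frac{1}{-80 - \left(19 - 63 \sqrt{19}\right)} = \frac{1}{-99 + 63 \sqrt{19}}$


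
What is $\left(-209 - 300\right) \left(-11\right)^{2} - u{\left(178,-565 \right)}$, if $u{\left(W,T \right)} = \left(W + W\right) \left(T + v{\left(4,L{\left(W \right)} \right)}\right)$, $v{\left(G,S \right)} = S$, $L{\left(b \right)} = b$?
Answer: $76183$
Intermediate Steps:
$u{\left(W,T \right)} = 2 W \left(T + W\right)$ ($u{\left(W,T \right)} = \left(W + W\right) \left(T + W\right) = 2 W \left(T + W\right)$)
$\left(-209 - 300\right) \left(-11\right)^{2} - u{\left(178,-565 \right)} = \left(-209 - 300\right) \left(-11\right)^{2} - 2 \cdot 178 \left(-565 + 178\right) = \left(-509\right) 121 - 2 \cdot 178 \left(-387\right) = -61589 - -137772 = -61589 + 137772 = 76183$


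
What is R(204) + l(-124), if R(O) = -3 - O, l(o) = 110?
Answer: -97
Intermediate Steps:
R(204) + l(-124) = (-3 - 1*204) + 110 = (-3 - 204) + 110 = -207 + 110 = -97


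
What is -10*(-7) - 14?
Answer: 56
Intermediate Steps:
-10*(-7) - 14 = 70 - 14 = 56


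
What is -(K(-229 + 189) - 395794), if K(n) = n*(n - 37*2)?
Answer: 391234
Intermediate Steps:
K(n) = n*(-74 + n) (K(n) = n*(n - 74) = n*(-74 + n))
-(K(-229 + 189) - 395794) = -((-229 + 189)*(-74 + (-229 + 189)) - 395794) = -(-40*(-74 - 40) - 395794) = -(-40*(-114) - 395794) = -(4560 - 395794) = -1*(-391234) = 391234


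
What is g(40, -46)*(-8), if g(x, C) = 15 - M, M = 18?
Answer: 24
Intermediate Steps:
g(x, C) = -3 (g(x, C) = 15 - 1*18 = 15 - 18 = -3)
g(40, -46)*(-8) = -3*(-8) = 24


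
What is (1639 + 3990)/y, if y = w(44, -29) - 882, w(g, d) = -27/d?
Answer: -163241/25551 ≈ -6.3888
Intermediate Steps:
y = -25551/29 (y = -27/(-29) - 882 = -27*(-1/29) - 882 = 27/29 - 882 = -25551/29 ≈ -881.07)
(1639 + 3990)/y = (1639 + 3990)/(-25551/29) = 5629*(-29/25551) = -163241/25551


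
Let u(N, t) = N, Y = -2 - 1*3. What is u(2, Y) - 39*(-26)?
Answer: 1016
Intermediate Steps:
Y = -5 (Y = -2 - 3 = -5)
u(2, Y) - 39*(-26) = 2 - 39*(-26) = 2 + 1014 = 1016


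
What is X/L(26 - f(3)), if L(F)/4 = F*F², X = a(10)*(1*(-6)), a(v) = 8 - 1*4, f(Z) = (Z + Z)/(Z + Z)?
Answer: -6/15625 ≈ -0.00038400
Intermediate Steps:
f(Z) = 1 (f(Z) = (2*Z)/((2*Z)) = (2*Z)*(1/(2*Z)) = 1)
a(v) = 4 (a(v) = 8 - 4 = 4)
X = -24 (X = 4*(1*(-6)) = 4*(-6) = -24)
L(F) = 4*F³ (L(F) = 4*(F*F²) = 4*F³)
X/L(26 - f(3)) = -24*1/(4*(26 - 1*1)³) = -24*1/(4*(26 - 1)³) = -24/(4*25³) = -24/(4*15625) = -24/62500 = -24*1/62500 = -6/15625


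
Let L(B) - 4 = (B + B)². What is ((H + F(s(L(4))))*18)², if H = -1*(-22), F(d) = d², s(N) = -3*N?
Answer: 561726266256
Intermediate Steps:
L(B) = 4 + 4*B² (L(B) = 4 + (B + B)² = 4 + (2*B)² = 4 + 4*B²)
H = 22
((H + F(s(L(4))))*18)² = ((22 + (-3*(4 + 4*4²))²)*18)² = ((22 + (-3*(4 + 4*16))²)*18)² = ((22 + (-3*(4 + 64))²)*18)² = ((22 + (-3*68)²)*18)² = ((22 + (-204)²)*18)² = ((22 + 41616)*18)² = (41638*18)² = 749484² = 561726266256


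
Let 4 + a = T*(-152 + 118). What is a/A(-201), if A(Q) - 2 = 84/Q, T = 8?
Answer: -9246/53 ≈ -174.45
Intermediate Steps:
A(Q) = 2 + 84/Q
a = -276 (a = -4 + 8*(-152 + 118) = -4 + 8*(-34) = -4 - 272 = -276)
a/A(-201) = -276/(2 + 84/(-201)) = -276/(2 + 84*(-1/201)) = -276/(2 - 28/67) = -276/106/67 = -276*67/106 = -9246/53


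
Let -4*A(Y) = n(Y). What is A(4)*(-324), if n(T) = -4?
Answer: -324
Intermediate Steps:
A(Y) = 1 (A(Y) = -¼*(-4) = 1)
A(4)*(-324) = 1*(-324) = -324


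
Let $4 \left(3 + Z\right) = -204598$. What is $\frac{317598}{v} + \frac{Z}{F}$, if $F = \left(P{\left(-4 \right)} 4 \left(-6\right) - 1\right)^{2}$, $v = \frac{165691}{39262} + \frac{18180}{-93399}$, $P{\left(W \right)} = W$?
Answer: $\frac{20915697306370351}{265121103890} \approx 78891.0$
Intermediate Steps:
$Z = - \frac{102305}{2}$ ($Z = -3 + \frac{1}{4} \left(-204598\right) = -3 - \frac{102299}{2} = - \frac{102305}{2} \approx -51153.0$)
$v = \frac{73440749}{18243938}$ ($v = 165691 \cdot \frac{1}{39262} + 18180 \left(- \frac{1}{93399}\right) = \frac{2473}{586} - \frac{6060}{31133} = \frac{73440749}{18243938} \approx 4.0255$)
$F = 9025$ ($F = \left(\left(-4\right) 4 \left(-6\right) - 1\right)^{2} = \left(\left(-16\right) \left(-6\right) - 1\right)^{2} = \left(96 - 1\right)^{2} = 95^{2} = 9025$)
$\frac{317598}{v} + \frac{Z}{F} = \frac{317598}{\frac{73440749}{18243938}} - \frac{102305}{2 \cdot 9025} = 317598 \cdot \frac{18243938}{73440749} - \frac{20461}{3610} = \frac{5794238220924}{73440749} - \frac{20461}{3610} = \frac{20915697306370351}{265121103890}$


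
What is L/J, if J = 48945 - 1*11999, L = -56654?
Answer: -2179/1421 ≈ -1.5334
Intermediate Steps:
J = 36946 (J = 48945 - 11999 = 36946)
L/J = -56654/36946 = -56654*1/36946 = -2179/1421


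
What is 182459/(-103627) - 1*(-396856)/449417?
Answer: -40875179691/46571735459 ≈ -0.87768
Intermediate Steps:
182459/(-103627) - 1*(-396856)/449417 = 182459*(-1/103627) + 396856*(1/449417) = -182459/103627 + 396856/449417 = -40875179691/46571735459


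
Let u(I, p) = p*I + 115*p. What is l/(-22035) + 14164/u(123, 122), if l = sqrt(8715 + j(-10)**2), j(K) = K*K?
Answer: 3541/7259 - sqrt(18715)/22035 ≈ 0.48160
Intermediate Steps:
j(K) = K**2
u(I, p) = 115*p + I*p (u(I, p) = I*p + 115*p = 115*p + I*p)
l = sqrt(18715) (l = sqrt(8715 + ((-10)**2)**2) = sqrt(8715 + 100**2) = sqrt(8715 + 10000) = sqrt(18715) ≈ 136.80)
l/(-22035) + 14164/u(123, 122) = sqrt(18715)/(-22035) + 14164/((122*(115 + 123))) = sqrt(18715)*(-1/22035) + 14164/((122*238)) = -sqrt(18715)/22035 + 14164/29036 = -sqrt(18715)/22035 + 14164*(1/29036) = -sqrt(18715)/22035 + 3541/7259 = 3541/7259 - sqrt(18715)/22035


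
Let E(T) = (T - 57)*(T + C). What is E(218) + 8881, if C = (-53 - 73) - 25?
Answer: 19668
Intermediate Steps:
C = -151 (C = -126 - 25 = -151)
E(T) = (-151 + T)*(-57 + T) (E(T) = (T - 57)*(T - 151) = (-57 + T)*(-151 + T) = (-151 + T)*(-57 + T))
E(218) + 8881 = (8607 + 218² - 208*218) + 8881 = (8607 + 47524 - 45344) + 8881 = 10787 + 8881 = 19668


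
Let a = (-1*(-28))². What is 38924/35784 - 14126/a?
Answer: -605827/35784 ≈ -16.930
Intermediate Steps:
a = 784 (a = 28² = 784)
38924/35784 - 14126/a = 38924/35784 - 14126/784 = 38924*(1/35784) - 14126*1/784 = 9731/8946 - 1009/56 = -605827/35784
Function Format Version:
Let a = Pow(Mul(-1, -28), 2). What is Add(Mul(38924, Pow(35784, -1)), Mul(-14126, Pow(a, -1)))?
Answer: Rational(-605827, 35784) ≈ -16.930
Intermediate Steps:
a = 784 (a = Pow(28, 2) = 784)
Add(Mul(38924, Pow(35784, -1)), Mul(-14126, Pow(a, -1))) = Add(Mul(38924, Pow(35784, -1)), Mul(-14126, Pow(784, -1))) = Add(Mul(38924, Rational(1, 35784)), Mul(-14126, Rational(1, 784))) = Add(Rational(9731, 8946), Rational(-1009, 56)) = Rational(-605827, 35784)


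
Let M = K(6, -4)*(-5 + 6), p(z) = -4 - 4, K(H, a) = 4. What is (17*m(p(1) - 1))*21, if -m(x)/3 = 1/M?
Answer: -1071/4 ≈ -267.75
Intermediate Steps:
p(z) = -8
M = 4 (M = 4*(-5 + 6) = 4*1 = 4)
m(x) = -¾ (m(x) = -3/4 = -3*¼ = -¾)
(17*m(p(1) - 1))*21 = (17*(-¾))*21 = -51/4*21 = -1071/4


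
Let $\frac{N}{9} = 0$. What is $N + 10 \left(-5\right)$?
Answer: $-50$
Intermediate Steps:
$N = 0$ ($N = 9 \cdot 0 = 0$)
$N + 10 \left(-5\right) = 0 + 10 \left(-5\right) = 0 - 50 = -50$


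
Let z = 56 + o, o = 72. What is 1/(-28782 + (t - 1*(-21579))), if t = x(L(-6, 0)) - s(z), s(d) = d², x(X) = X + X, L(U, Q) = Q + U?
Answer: -1/23599 ≈ -4.2375e-5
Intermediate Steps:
z = 128 (z = 56 + 72 = 128)
x(X) = 2*X
t = -16396 (t = 2*(0 - 6) - 1*128² = 2*(-6) - 1*16384 = -12 - 16384 = -16396)
1/(-28782 + (t - 1*(-21579))) = 1/(-28782 + (-16396 - 1*(-21579))) = 1/(-28782 + (-16396 + 21579)) = 1/(-28782 + 5183) = 1/(-23599) = -1/23599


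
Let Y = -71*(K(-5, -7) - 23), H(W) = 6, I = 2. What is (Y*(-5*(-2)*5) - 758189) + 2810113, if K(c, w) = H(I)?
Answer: 2112274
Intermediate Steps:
K(c, w) = 6
Y = 1207 (Y = -71*(6 - 23) = -71*(-17) = -1*(-1207) = 1207)
(Y*(-5*(-2)*5) - 758189) + 2810113 = (1207*(-5*(-2)*5) - 758189) + 2810113 = (1207*(10*5) - 758189) + 2810113 = (1207*50 - 758189) + 2810113 = (60350 - 758189) + 2810113 = -697839 + 2810113 = 2112274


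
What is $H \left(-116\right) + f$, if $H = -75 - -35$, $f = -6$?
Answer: $4634$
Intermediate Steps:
$H = -40$ ($H = -75 + 35 = -40$)
$H \left(-116\right) + f = \left(-40\right) \left(-116\right) - 6 = 4640 - 6 = 4634$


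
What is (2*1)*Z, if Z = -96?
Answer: -192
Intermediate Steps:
(2*1)*Z = (2*1)*(-96) = 2*(-96) = -192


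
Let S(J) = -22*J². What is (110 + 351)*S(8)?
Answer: -649088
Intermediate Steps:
(110 + 351)*S(8) = (110 + 351)*(-22*8²) = 461*(-22*64) = 461*(-1408) = -649088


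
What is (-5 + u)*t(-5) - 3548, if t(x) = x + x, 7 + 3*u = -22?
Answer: -10204/3 ≈ -3401.3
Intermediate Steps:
u = -29/3 (u = -7/3 + (⅓)*(-22) = -7/3 - 22/3 = -29/3 ≈ -9.6667)
t(x) = 2*x
(-5 + u)*t(-5) - 3548 = (-5 - 29/3)*(2*(-5)) - 3548 = -44/3*(-10) - 3548 = 440/3 - 3548 = -10204/3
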